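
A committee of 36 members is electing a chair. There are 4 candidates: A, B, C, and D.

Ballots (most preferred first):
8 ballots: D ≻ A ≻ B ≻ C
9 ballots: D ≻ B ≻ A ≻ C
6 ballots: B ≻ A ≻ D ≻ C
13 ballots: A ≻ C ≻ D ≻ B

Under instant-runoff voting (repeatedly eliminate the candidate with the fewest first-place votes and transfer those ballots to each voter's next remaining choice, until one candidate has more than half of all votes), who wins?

A

Round 1: A 13, B 6, C 0, D 17. C eliminated.
Round 2: A 13, B 6, D 17. B eliminated.
Round 3: A 19, D 17. A has a majority (≥19).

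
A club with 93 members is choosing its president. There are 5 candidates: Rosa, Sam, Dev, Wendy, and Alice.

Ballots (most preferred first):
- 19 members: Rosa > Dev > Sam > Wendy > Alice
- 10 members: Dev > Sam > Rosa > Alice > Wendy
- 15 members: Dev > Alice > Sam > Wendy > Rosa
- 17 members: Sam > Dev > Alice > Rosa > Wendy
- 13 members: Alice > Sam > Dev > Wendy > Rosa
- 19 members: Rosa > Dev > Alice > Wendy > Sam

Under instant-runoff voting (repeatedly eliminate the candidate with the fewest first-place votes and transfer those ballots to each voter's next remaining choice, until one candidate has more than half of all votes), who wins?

Sam

Round 1: Rosa 38, Sam 17, Dev 25, Wendy 0, Alice 13. Wendy eliminated.
Round 2: Rosa 38, Sam 17, Dev 25, Alice 13. Alice eliminated.
Round 3: Rosa 38, Sam 30, Dev 25. Dev eliminated.
Round 4: Rosa 38, Sam 55. Sam has a majority (≥47).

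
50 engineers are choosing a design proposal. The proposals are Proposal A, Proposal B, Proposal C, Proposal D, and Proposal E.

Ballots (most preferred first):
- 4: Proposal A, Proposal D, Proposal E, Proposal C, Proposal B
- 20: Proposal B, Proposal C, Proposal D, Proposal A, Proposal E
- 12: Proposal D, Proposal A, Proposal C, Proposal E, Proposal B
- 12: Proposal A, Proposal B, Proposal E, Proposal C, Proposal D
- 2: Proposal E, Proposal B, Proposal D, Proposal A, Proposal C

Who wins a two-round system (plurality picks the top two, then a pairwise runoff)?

Proposal A

Round 1 first-place votes: Proposal A 16, Proposal B 20, Proposal C 0, Proposal D 12, Proposal E 2. Proposal B and Proposal A advance.
Runoff: Proposal B is ranked above Proposal A on 22 ballots, Proposal A above Proposal B on 28.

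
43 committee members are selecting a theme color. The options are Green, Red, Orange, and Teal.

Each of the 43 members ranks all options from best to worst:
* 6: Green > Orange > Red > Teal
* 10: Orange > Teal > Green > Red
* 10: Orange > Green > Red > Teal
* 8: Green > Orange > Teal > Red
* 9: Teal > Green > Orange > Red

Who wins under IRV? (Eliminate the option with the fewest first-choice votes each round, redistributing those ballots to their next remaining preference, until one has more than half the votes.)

Green

Round 1: Green 14, Red 0, Orange 20, Teal 9. Red eliminated.
Round 2: Green 14, Orange 20, Teal 9. Teal eliminated.
Round 3: Green 23, Orange 20. Green has a majority (≥22).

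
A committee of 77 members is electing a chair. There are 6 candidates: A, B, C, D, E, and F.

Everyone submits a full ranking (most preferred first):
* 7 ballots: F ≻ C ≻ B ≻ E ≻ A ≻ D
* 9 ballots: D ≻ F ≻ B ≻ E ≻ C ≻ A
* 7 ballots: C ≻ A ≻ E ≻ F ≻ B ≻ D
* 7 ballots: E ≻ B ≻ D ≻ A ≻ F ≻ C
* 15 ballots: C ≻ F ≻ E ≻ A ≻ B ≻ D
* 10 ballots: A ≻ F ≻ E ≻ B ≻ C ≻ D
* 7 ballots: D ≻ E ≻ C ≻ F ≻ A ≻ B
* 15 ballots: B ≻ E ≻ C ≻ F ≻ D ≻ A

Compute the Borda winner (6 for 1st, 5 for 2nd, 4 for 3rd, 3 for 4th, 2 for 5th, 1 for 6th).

A: 7×2 + 9×1 + 7×5 + 7×3 + 15×3 + 10×6 + 7×2 + 15×1 = 213
B: 7×4 + 9×4 + 7×2 + 7×5 + 15×2 + 10×3 + 7×1 + 15×6 = 270
C: 7×5 + 9×2 + 7×6 + 7×1 + 15×6 + 10×2 + 7×4 + 15×4 = 300
D: 7×1 + 9×6 + 7×1 + 7×4 + 15×1 + 10×1 + 7×6 + 15×2 = 193
E: 7×3 + 9×3 + 7×4 + 7×6 + 15×4 + 10×4 + 7×5 + 15×5 = 328
F: 7×6 + 9×5 + 7×3 + 7×2 + 15×5 + 10×5 + 7×3 + 15×3 = 313

E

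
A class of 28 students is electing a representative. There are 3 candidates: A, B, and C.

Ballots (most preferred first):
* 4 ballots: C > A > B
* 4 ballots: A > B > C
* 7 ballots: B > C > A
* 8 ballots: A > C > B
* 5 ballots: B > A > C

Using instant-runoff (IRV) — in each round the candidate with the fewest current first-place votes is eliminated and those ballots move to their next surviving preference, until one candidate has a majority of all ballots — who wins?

A

Round 1: A 12, B 12, C 4. C eliminated.
Round 2: A 16, B 12. A has a majority (≥15).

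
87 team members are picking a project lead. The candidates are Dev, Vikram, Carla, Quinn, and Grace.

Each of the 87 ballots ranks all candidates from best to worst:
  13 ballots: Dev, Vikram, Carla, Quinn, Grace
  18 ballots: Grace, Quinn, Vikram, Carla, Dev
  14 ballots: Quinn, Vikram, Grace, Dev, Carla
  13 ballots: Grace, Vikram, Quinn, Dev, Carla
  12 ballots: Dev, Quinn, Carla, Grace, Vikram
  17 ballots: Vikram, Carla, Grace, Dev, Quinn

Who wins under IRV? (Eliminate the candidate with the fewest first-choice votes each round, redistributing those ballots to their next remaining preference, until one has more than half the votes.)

Vikram

Round 1: Dev 25, Vikram 17, Carla 0, Quinn 14, Grace 31. Carla eliminated.
Round 2: Dev 25, Vikram 17, Quinn 14, Grace 31. Quinn eliminated.
Round 3: Dev 25, Vikram 31, Grace 31. Dev eliminated.
Round 4: Vikram 44, Grace 43. Vikram has a majority (≥44).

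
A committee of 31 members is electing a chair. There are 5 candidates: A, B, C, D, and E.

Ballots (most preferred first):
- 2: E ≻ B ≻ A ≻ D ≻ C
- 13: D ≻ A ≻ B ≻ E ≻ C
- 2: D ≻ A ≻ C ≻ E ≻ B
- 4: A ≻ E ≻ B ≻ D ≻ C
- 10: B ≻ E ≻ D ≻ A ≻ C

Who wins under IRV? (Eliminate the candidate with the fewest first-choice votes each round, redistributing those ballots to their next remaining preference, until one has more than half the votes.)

Round 1: A 4, B 10, C 0, D 15, E 2. C eliminated.
Round 2: A 4, B 10, D 15, E 2. E eliminated.
Round 3: A 4, B 12, D 15. A eliminated.
Round 4: B 16, D 15. B has a majority (≥16).

B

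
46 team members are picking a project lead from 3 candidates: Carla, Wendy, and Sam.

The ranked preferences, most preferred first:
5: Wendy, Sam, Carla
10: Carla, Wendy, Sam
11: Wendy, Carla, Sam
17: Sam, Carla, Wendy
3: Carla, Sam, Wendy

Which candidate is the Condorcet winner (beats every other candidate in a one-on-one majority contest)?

Carla vs Wendy: 30–16
Carla vs Sam: 24–22
Carla beats every other candidate.

Carla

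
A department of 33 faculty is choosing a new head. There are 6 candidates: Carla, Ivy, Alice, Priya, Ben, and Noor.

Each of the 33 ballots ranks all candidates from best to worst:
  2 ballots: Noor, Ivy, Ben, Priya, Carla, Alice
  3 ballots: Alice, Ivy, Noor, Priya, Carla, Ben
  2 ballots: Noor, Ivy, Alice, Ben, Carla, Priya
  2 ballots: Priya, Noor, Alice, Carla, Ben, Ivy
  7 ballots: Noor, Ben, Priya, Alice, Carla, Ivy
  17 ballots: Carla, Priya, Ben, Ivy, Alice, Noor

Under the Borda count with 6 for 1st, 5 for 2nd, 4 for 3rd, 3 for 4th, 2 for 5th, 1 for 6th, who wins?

Carla: 2×2 + 3×2 + 2×2 + 2×3 + 7×2 + 17×6 = 136
Ivy: 2×5 + 3×5 + 2×5 + 2×1 + 7×1 + 17×3 = 95
Alice: 2×1 + 3×6 + 2×4 + 2×4 + 7×3 + 17×2 = 91
Priya: 2×3 + 3×3 + 2×1 + 2×6 + 7×4 + 17×5 = 142
Ben: 2×4 + 3×1 + 2×3 + 2×2 + 7×5 + 17×4 = 124
Noor: 2×6 + 3×4 + 2×6 + 2×5 + 7×6 + 17×1 = 105

Priya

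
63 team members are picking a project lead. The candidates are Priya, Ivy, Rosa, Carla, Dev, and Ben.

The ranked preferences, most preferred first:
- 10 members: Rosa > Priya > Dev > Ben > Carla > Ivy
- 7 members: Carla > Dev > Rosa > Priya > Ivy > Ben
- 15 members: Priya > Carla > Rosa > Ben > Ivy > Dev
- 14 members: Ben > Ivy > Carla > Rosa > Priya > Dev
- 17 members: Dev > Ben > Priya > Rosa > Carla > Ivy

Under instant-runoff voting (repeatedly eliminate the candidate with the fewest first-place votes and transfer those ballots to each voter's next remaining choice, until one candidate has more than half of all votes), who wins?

Priya

Round 1: Priya 15, Ivy 0, Rosa 10, Carla 7, Dev 17, Ben 14. Ivy eliminated.
Round 2: Priya 15, Rosa 10, Carla 7, Dev 17, Ben 14. Carla eliminated.
Round 3: Priya 15, Rosa 10, Dev 24, Ben 14. Rosa eliminated.
Round 4: Priya 25, Dev 24, Ben 14. Ben eliminated.
Round 5: Priya 39, Dev 24. Priya has a majority (≥32).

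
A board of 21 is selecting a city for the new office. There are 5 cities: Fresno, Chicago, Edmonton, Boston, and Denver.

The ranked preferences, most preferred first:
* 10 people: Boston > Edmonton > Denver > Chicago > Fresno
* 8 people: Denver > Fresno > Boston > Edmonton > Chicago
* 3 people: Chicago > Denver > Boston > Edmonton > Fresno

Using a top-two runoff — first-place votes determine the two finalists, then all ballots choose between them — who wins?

Round 1 first-place votes: Fresno 0, Chicago 3, Edmonton 0, Boston 10, Denver 8. Boston and Denver advance.
Runoff: Boston is ranked above Denver on 10 ballots, Denver above Boston on 11.

Denver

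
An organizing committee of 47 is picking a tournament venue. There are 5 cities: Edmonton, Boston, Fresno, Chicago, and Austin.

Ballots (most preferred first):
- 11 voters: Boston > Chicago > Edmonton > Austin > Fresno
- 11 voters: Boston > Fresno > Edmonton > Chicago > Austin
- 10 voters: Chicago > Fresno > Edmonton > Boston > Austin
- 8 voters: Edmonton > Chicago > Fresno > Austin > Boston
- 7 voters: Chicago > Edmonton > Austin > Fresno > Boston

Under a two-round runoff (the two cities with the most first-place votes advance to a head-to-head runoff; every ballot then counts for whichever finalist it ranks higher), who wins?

Round 1 first-place votes: Edmonton 8, Boston 22, Fresno 0, Chicago 17, Austin 0. Boston and Chicago advance.
Runoff: Boston is ranked above Chicago on 22 ballots, Chicago above Boston on 25.

Chicago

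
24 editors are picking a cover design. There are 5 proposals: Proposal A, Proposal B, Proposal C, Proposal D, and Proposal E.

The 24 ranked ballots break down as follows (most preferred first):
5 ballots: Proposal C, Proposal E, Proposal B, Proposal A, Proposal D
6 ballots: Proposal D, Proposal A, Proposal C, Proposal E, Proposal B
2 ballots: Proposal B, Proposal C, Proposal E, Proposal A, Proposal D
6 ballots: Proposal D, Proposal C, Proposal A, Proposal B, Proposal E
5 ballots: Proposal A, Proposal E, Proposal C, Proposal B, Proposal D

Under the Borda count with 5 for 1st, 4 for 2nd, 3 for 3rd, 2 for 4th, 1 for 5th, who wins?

Proposal C

Proposal A: 5×2 + 6×4 + 2×2 + 6×3 + 5×5 = 81
Proposal B: 5×3 + 6×1 + 2×5 + 6×2 + 5×2 = 53
Proposal C: 5×5 + 6×3 + 2×4 + 6×4 + 5×3 = 90
Proposal D: 5×1 + 6×5 + 2×1 + 6×5 + 5×1 = 72
Proposal E: 5×4 + 6×2 + 2×3 + 6×1 + 5×4 = 64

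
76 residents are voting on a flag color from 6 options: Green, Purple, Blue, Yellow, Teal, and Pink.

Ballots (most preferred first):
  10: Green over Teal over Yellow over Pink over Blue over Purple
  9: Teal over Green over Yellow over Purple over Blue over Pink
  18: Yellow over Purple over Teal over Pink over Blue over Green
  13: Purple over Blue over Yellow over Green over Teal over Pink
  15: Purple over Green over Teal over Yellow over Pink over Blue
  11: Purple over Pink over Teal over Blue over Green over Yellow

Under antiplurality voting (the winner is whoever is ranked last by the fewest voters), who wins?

Teal

Last-place votes: Green 18, Purple 10, Blue 15, Yellow 11, Teal 0, Pink 22.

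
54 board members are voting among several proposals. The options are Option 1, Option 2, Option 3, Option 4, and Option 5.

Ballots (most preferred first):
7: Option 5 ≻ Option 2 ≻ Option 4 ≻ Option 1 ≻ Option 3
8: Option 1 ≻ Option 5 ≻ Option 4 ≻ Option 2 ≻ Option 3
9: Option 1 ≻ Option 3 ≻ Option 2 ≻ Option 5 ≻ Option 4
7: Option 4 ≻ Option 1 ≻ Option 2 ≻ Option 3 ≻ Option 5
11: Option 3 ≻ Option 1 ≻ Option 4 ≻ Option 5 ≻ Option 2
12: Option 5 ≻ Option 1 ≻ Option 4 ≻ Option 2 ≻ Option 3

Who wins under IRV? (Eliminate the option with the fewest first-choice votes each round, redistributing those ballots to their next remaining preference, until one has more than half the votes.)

Round 1: Option 1 17, Option 2 0, Option 3 11, Option 4 7, Option 5 19. Option 2 eliminated.
Round 2: Option 1 17, Option 3 11, Option 4 7, Option 5 19. Option 4 eliminated.
Round 3: Option 1 24, Option 3 11, Option 5 19. Option 3 eliminated.
Round 4: Option 1 35, Option 5 19. Option 1 has a majority (≥28).

Option 1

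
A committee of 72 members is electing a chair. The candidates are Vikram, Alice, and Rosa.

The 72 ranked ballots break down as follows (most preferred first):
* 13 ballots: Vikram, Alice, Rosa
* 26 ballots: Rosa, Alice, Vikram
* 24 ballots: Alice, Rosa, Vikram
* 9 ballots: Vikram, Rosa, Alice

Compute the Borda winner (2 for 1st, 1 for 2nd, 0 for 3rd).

Vikram: 13×2 + 26×0 + 24×0 + 9×2 = 44
Alice: 13×1 + 26×1 + 24×2 + 9×0 = 87
Rosa: 13×0 + 26×2 + 24×1 + 9×1 = 85

Alice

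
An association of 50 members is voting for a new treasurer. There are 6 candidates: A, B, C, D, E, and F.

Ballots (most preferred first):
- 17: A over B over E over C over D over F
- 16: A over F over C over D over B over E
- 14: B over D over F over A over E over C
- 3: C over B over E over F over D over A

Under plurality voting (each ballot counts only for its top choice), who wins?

A

First-place votes: A 33, B 14, C 3, D 0, E 0, F 0.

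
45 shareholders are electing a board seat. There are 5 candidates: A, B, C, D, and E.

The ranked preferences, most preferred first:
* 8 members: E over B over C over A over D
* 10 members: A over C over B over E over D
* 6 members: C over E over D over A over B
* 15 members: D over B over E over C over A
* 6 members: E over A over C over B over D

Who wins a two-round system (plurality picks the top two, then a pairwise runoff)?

E

Round 1 first-place votes: A 10, B 0, C 6, D 15, E 14. D and E advance.
Runoff: D is ranked above E on 15 ballots, E above D on 30.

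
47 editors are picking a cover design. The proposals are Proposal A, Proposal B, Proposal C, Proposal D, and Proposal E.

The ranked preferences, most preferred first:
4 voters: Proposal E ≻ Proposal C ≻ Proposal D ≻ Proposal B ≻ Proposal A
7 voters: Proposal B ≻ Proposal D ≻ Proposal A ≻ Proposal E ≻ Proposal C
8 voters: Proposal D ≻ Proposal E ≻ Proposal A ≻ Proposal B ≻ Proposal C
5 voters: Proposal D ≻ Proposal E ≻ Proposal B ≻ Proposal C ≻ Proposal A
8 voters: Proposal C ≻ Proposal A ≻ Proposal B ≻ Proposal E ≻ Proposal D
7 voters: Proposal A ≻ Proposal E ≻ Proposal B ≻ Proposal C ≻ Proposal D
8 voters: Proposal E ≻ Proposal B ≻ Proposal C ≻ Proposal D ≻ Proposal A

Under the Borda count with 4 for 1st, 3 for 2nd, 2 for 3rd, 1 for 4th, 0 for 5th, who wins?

Proposal A: 4×0 + 7×2 + 8×2 + 5×0 + 8×3 + 7×4 + 8×0 = 82
Proposal B: 4×1 + 7×4 + 8×1 + 5×2 + 8×2 + 7×2 + 8×3 = 104
Proposal C: 4×3 + 7×0 + 8×0 + 5×1 + 8×4 + 7×1 + 8×2 = 72
Proposal D: 4×2 + 7×3 + 8×4 + 5×4 + 8×0 + 7×0 + 8×1 = 89
Proposal E: 4×4 + 7×1 + 8×3 + 5×3 + 8×1 + 7×3 + 8×4 = 123

Proposal E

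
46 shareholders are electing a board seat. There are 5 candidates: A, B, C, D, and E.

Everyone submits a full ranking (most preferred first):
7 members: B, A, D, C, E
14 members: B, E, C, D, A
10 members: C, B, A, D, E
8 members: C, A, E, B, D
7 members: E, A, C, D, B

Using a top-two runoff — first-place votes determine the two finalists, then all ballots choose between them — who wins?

C

Round 1 first-place votes: A 0, B 21, C 18, D 0, E 7. B and C advance.
Runoff: B is ranked above C on 21 ballots, C above B on 25.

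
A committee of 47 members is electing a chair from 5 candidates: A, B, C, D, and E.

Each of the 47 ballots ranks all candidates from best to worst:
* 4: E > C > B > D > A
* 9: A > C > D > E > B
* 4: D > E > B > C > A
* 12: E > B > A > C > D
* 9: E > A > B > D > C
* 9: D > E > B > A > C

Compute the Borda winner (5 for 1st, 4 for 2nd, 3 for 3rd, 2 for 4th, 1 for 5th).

E

A: 4×1 + 9×5 + 4×1 + 12×3 + 9×4 + 9×2 = 143
B: 4×3 + 9×1 + 4×3 + 12×4 + 9×3 + 9×3 = 135
C: 4×4 + 9×4 + 4×2 + 12×2 + 9×1 + 9×1 = 102
D: 4×2 + 9×3 + 4×5 + 12×1 + 9×2 + 9×5 = 130
E: 4×5 + 9×2 + 4×4 + 12×5 + 9×5 + 9×4 = 195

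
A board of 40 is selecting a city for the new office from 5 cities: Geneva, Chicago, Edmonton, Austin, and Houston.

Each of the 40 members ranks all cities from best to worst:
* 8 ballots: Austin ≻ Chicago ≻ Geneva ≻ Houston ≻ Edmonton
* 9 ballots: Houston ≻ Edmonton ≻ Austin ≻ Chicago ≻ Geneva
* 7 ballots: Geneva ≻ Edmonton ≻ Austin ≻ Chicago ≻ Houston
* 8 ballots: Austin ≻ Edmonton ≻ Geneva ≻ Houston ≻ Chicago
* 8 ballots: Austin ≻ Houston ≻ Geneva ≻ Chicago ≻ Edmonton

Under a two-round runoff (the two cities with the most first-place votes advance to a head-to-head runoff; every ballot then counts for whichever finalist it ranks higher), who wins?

Round 1 first-place votes: Geneva 7, Chicago 0, Edmonton 0, Austin 24, Houston 9. Austin and Houston advance.
Runoff: Austin is ranked above Houston on 31 ballots, Houston above Austin on 9.

Austin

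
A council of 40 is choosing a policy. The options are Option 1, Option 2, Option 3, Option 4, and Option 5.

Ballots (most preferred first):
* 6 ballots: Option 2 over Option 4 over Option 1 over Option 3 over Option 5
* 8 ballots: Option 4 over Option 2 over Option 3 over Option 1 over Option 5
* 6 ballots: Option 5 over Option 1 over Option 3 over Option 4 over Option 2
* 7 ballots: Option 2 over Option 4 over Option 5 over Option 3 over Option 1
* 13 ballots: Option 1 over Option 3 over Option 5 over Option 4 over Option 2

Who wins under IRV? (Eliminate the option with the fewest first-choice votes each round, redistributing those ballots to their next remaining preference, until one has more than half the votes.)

Round 1: Option 1 13, Option 2 13, Option 3 0, Option 4 8, Option 5 6. Option 3 eliminated.
Round 2: Option 1 13, Option 2 13, Option 4 8, Option 5 6. Option 5 eliminated.
Round 3: Option 1 19, Option 2 13, Option 4 8. Option 4 eliminated.
Round 4: Option 1 19, Option 2 21. Option 2 has a majority (≥21).

Option 2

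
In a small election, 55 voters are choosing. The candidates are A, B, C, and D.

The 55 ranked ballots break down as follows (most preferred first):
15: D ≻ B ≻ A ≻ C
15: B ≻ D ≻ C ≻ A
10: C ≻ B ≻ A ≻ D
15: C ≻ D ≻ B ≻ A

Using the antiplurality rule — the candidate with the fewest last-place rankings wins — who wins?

Last-place votes: A 30, B 0, C 15, D 10.

B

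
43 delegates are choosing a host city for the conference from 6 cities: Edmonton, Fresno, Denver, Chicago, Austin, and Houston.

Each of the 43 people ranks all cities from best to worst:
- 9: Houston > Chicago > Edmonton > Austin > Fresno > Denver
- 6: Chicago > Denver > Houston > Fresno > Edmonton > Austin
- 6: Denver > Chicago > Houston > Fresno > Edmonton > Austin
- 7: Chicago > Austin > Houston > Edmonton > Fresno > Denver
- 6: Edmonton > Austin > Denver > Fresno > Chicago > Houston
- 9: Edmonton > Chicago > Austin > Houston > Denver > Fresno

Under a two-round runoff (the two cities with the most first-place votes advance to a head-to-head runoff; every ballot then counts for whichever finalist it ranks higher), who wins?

Chicago

Round 1 first-place votes: Edmonton 15, Fresno 0, Denver 6, Chicago 13, Austin 0, Houston 9. Edmonton and Chicago advance.
Runoff: Edmonton is ranked above Chicago on 15 ballots, Chicago above Edmonton on 28.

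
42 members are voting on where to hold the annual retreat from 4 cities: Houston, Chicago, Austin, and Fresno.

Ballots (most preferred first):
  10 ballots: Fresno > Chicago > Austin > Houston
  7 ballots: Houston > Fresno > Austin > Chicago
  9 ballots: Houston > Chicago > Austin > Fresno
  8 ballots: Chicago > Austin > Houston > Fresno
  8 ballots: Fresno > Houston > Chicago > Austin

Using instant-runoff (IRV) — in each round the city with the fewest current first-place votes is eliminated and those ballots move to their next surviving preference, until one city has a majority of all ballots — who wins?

Round 1: Houston 16, Chicago 8, Austin 0, Fresno 18. Austin eliminated.
Round 2: Houston 16, Chicago 8, Fresno 18. Chicago eliminated.
Round 3: Houston 24, Fresno 18. Houston has a majority (≥22).

Houston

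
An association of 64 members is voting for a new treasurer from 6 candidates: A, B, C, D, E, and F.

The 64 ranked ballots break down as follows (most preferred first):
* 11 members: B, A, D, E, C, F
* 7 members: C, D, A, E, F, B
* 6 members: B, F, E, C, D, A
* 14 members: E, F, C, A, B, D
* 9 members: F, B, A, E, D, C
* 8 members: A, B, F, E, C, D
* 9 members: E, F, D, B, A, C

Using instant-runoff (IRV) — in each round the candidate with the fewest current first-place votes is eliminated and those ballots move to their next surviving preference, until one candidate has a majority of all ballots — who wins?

B

Round 1: A 8, B 17, C 7, D 0, E 23, F 9. D eliminated.
Round 2: A 8, B 17, C 7, E 23, F 9. C eliminated.
Round 3: A 15, B 17, E 23, F 9. F eliminated.
Round 4: A 15, B 26, E 23. A eliminated.
Round 5: B 34, E 30. B has a majority (≥33).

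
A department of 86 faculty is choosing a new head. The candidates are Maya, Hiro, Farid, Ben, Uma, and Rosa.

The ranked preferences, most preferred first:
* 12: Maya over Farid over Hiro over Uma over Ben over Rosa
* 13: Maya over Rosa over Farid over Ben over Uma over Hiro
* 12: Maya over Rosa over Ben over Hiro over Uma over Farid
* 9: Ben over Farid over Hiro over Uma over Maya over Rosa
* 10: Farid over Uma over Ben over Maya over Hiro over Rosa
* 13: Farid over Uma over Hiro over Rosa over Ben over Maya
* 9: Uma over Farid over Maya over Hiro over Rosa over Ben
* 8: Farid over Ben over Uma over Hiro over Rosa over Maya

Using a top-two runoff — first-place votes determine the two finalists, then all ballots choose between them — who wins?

Round 1 first-place votes: Maya 37, Hiro 0, Farid 31, Ben 9, Uma 9, Rosa 0. Maya and Farid advance.
Runoff: Maya is ranked above Farid on 37 ballots, Farid above Maya on 49.

Farid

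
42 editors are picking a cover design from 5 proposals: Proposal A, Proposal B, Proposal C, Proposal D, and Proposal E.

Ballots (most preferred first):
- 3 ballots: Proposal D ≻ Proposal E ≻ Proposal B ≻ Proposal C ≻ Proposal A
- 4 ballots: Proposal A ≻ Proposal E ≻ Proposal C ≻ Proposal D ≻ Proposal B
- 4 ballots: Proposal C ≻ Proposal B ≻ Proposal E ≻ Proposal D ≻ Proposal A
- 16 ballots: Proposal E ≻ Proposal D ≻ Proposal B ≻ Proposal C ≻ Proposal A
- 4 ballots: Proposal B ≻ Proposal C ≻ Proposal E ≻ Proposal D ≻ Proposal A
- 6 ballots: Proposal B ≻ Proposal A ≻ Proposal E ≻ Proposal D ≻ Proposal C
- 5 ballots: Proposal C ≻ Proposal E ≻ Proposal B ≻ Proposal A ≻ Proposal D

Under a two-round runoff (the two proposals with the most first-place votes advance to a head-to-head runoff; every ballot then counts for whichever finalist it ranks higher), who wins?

Round 1 first-place votes: Proposal A 4, Proposal B 10, Proposal C 9, Proposal D 3, Proposal E 16. Proposal E and Proposal B advance.
Runoff: Proposal E is ranked above Proposal B on 28 ballots, Proposal B above Proposal E on 14.

Proposal E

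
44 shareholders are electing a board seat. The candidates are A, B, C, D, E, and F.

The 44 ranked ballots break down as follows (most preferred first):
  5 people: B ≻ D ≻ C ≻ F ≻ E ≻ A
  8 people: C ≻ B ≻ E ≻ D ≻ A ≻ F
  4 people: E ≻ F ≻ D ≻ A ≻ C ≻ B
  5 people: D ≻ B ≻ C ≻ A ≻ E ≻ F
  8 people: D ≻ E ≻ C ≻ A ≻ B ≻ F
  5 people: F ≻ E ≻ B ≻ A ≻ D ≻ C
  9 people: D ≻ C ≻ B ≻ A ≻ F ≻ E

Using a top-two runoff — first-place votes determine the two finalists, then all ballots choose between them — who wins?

Round 1 first-place votes: A 0, B 5, C 8, D 22, E 4, F 5. D and C advance.
Runoff: D is ranked above C on 36 ballots, C above D on 8.

D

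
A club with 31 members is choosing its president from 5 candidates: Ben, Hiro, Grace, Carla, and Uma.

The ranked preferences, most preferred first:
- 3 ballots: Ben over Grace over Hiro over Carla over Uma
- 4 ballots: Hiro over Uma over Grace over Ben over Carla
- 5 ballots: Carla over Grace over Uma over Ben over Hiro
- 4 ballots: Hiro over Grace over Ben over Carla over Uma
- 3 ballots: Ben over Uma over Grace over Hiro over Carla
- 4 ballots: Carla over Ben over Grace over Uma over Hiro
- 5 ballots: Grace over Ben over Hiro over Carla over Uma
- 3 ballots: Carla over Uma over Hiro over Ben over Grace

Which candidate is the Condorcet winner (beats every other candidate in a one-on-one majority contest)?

Grace vs Ben: 18–13
Grace vs Hiro: 20–11
Grace vs Carla: 19–12
Grace vs Uma: 21–10
Grace beats every other candidate.

Grace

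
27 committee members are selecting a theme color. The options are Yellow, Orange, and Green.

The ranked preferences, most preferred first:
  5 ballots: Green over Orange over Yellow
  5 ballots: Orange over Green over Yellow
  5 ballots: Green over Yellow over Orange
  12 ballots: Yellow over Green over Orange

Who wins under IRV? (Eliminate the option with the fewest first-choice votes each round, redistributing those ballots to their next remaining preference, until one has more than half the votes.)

Round 1: Yellow 12, Orange 5, Green 10. Orange eliminated.
Round 2: Yellow 12, Green 15. Green has a majority (≥14).

Green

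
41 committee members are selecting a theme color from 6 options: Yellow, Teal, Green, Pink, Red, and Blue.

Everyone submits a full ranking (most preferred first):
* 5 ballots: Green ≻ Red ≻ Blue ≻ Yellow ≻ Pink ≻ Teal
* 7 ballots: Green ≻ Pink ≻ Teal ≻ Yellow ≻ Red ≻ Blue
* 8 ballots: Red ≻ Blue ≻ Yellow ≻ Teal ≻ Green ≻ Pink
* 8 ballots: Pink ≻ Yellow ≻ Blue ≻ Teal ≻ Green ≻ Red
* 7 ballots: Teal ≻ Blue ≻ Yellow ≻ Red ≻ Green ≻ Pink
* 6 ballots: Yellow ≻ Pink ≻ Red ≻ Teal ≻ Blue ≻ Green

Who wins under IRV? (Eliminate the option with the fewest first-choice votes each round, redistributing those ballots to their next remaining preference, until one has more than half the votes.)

Round 1: Yellow 6, Teal 7, Green 12, Pink 8, Red 8, Blue 0. Blue eliminated.
Round 2: Yellow 6, Teal 7, Green 12, Pink 8, Red 8. Yellow eliminated.
Round 3: Teal 7, Green 12, Pink 14, Red 8. Teal eliminated.
Round 4: Green 12, Pink 14, Red 15. Green eliminated.
Round 5: Pink 21, Red 20. Pink has a majority (≥21).

Pink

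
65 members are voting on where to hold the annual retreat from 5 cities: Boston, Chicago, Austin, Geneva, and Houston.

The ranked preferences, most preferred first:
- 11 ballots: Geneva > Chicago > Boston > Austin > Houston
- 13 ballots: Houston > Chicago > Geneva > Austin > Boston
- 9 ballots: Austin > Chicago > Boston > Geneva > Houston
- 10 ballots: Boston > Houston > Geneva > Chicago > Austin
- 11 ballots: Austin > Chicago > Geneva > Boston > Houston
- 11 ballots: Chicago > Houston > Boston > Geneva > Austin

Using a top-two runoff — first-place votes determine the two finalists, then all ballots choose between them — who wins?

Houston

Round 1 first-place votes: Boston 10, Chicago 11, Austin 20, Geneva 11, Houston 13. Austin and Houston advance.
Runoff: Austin is ranked above Houston on 31 ballots, Houston above Austin on 34.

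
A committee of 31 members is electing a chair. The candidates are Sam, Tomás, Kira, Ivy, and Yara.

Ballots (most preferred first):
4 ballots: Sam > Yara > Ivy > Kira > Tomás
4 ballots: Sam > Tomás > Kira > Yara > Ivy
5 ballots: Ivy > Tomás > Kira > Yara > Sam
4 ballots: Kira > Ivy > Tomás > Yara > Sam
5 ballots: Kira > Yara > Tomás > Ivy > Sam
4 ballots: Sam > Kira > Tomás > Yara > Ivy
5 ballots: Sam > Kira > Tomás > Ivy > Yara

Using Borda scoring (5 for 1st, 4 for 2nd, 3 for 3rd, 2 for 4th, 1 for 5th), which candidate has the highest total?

Kira

Sam: 4×5 + 4×5 + 5×1 + 4×1 + 5×1 + 4×5 + 5×5 = 99
Tomás: 4×1 + 4×4 + 5×4 + 4×3 + 5×3 + 4×3 + 5×3 = 94
Kira: 4×2 + 4×3 + 5×3 + 4×5 + 5×5 + 4×4 + 5×4 = 116
Ivy: 4×3 + 4×1 + 5×5 + 4×4 + 5×2 + 4×1 + 5×2 = 81
Yara: 4×4 + 4×2 + 5×2 + 4×2 + 5×4 + 4×2 + 5×1 = 75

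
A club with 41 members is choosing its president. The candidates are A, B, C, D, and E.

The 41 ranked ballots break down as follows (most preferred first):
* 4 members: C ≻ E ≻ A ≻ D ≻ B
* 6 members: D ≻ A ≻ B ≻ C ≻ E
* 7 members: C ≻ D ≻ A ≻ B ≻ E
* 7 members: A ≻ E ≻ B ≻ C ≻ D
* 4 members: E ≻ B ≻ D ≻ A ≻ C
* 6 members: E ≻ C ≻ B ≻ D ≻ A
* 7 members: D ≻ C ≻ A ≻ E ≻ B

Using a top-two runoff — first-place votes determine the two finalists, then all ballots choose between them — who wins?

C

Round 1 first-place votes: A 7, B 0, C 11, D 13, E 10. D and C advance.
Runoff: D is ranked above C on 17 ballots, C above D on 24.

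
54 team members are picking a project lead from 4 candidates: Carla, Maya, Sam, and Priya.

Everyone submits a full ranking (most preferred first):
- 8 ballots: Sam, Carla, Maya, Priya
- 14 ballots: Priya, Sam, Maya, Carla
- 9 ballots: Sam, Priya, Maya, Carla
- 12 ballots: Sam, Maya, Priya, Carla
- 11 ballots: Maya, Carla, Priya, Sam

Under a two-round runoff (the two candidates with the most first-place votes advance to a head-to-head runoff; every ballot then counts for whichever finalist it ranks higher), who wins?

Round 1 first-place votes: Carla 0, Maya 11, Sam 29, Priya 14. Sam and Priya advance.
Runoff: Sam is ranked above Priya on 29 ballots, Priya above Sam on 25.

Sam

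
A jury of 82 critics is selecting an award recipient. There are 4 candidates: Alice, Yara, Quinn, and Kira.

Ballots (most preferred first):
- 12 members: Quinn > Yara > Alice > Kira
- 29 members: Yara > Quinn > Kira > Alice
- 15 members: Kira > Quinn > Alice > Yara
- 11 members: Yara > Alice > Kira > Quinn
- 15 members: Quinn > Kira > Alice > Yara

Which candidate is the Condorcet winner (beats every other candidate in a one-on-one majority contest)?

Quinn vs Alice: 71–11
Quinn vs Yara: 42–40
Quinn vs Kira: 56–26
Quinn beats every other candidate.

Quinn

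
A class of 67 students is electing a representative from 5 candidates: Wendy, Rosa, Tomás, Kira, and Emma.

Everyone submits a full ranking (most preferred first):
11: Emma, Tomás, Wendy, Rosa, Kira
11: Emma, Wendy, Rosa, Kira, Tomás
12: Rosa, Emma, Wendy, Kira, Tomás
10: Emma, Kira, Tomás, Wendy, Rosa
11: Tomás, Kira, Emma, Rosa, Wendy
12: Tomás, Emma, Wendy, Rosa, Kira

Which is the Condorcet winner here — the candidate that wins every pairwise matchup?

Emma vs Wendy: 67–0
Emma vs Rosa: 55–12
Emma vs Tomás: 44–23
Emma vs Kira: 56–11
Emma beats every other candidate.

Emma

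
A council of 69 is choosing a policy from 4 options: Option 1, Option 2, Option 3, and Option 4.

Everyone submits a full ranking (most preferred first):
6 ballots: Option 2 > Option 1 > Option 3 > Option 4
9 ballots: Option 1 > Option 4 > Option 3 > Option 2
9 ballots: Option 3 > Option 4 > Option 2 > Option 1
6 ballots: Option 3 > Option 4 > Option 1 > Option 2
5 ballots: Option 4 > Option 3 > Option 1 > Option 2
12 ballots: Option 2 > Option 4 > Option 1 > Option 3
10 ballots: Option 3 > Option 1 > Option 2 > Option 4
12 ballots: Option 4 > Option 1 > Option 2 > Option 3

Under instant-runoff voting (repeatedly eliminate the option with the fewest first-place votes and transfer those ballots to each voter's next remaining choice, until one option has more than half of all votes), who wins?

Round 1: Option 1 9, Option 2 18, Option 3 25, Option 4 17. Option 1 eliminated.
Round 2: Option 2 18, Option 3 25, Option 4 26. Option 2 eliminated.
Round 3: Option 3 31, Option 4 38. Option 4 has a majority (≥35).

Option 4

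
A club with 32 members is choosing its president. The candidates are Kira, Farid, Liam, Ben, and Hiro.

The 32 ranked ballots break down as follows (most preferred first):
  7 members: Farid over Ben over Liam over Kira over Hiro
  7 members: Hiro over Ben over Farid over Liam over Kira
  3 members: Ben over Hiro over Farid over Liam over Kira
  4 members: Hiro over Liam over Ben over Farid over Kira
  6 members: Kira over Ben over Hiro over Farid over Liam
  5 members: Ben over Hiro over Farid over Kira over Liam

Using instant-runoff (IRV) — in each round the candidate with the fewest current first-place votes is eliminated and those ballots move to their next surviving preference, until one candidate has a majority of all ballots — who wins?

Ben

Round 1: Kira 6, Farid 7, Liam 0, Ben 8, Hiro 11. Liam eliminated.
Round 2: Kira 6, Farid 7, Ben 8, Hiro 11. Kira eliminated.
Round 3: Farid 7, Ben 14, Hiro 11. Farid eliminated.
Round 4: Ben 21, Hiro 11. Ben has a majority (≥17).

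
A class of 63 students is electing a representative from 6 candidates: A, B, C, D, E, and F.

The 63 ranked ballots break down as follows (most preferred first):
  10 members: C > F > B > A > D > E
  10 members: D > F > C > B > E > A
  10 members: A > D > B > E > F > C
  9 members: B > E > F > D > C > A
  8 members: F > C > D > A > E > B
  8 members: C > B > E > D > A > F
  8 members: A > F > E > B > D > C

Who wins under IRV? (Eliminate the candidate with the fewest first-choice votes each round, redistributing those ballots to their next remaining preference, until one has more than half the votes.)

D

Round 1: A 18, B 9, C 18, D 10, E 0, F 8. E eliminated.
Round 2: A 18, B 9, C 18, D 10, F 8. F eliminated.
Round 3: A 18, B 9, C 26, D 10. B eliminated.
Round 4: A 18, C 26, D 19. A eliminated.
Round 5: C 26, D 37. D has a majority (≥32).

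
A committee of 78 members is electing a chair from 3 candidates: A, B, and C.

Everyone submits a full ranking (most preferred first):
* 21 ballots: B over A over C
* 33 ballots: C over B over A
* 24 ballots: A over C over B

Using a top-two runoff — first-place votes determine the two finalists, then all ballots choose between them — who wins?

Round 1 first-place votes: A 24, B 21, C 33. C and A advance.
Runoff: C is ranked above A on 33 ballots, A above C on 45.

A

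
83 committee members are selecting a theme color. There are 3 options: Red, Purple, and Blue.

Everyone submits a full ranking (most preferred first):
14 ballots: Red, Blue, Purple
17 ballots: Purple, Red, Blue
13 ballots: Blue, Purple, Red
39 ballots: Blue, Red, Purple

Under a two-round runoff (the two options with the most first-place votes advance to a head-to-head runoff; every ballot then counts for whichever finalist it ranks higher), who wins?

Blue

Round 1 first-place votes: Red 14, Purple 17, Blue 52. Blue and Purple advance.
Runoff: Blue is ranked above Purple on 66 ballots, Purple above Blue on 17.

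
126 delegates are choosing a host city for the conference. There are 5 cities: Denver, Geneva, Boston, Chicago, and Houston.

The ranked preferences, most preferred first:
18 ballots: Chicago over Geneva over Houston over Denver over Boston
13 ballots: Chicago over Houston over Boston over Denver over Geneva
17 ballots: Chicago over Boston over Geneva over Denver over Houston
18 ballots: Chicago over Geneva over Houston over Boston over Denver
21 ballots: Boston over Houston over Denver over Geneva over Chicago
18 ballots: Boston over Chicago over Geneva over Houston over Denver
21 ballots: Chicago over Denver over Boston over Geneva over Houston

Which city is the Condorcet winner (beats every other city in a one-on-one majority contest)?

Chicago

Chicago vs Denver: 105–21
Chicago vs Geneva: 105–21
Chicago vs Boston: 87–39
Chicago vs Houston: 105–21
Chicago beats every other city.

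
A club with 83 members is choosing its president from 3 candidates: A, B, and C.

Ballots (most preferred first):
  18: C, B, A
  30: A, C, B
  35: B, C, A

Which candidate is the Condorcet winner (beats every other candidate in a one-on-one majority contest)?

C vs A: 53–30
C vs B: 48–35
C beats every other candidate.

C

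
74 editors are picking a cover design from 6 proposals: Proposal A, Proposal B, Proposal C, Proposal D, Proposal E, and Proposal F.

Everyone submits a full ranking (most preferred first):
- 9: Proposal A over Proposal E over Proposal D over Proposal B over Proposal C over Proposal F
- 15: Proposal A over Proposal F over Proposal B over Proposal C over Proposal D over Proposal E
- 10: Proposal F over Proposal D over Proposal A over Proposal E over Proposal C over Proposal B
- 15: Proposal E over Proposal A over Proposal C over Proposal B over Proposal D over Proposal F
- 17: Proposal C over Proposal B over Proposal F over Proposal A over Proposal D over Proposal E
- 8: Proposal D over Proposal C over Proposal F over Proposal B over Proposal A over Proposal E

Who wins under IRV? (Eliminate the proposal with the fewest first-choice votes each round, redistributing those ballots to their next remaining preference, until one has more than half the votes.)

Proposal A

Round 1: Proposal A 24, Proposal B 0, Proposal C 17, Proposal D 8, Proposal E 15, Proposal F 10. Proposal B eliminated.
Round 2: Proposal A 24, Proposal C 17, Proposal D 8, Proposal E 15, Proposal F 10. Proposal D eliminated.
Round 3: Proposal A 24, Proposal C 25, Proposal E 15, Proposal F 10. Proposal F eliminated.
Round 4: Proposal A 34, Proposal C 25, Proposal E 15. Proposal E eliminated.
Round 5: Proposal A 49, Proposal C 25. Proposal A has a majority (≥38).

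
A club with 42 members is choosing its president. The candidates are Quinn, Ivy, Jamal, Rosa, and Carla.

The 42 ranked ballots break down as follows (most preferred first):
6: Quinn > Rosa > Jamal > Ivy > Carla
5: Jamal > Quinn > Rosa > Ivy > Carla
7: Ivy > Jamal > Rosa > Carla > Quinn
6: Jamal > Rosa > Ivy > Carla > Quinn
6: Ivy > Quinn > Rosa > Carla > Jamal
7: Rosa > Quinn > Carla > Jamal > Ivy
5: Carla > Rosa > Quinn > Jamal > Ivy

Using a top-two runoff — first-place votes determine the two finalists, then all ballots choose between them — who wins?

Jamal

Round 1 first-place votes: Quinn 6, Ivy 13, Jamal 11, Rosa 7, Carla 5. Ivy and Jamal advance.
Runoff: Ivy is ranked above Jamal on 13 ballots, Jamal above Ivy on 29.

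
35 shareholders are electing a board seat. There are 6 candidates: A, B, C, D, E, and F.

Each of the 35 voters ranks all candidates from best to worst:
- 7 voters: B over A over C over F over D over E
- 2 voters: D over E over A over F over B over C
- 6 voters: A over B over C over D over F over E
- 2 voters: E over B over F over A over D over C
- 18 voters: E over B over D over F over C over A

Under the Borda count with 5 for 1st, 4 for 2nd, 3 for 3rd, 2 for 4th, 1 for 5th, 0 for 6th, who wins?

B

A: 7×4 + 2×3 + 6×5 + 2×2 + 18×0 = 68
B: 7×5 + 2×1 + 6×4 + 2×4 + 18×4 = 141
C: 7×3 + 2×0 + 6×3 + 2×0 + 18×1 = 57
D: 7×1 + 2×5 + 6×2 + 2×1 + 18×3 = 85
E: 7×0 + 2×4 + 6×0 + 2×5 + 18×5 = 108
F: 7×2 + 2×2 + 6×1 + 2×3 + 18×2 = 66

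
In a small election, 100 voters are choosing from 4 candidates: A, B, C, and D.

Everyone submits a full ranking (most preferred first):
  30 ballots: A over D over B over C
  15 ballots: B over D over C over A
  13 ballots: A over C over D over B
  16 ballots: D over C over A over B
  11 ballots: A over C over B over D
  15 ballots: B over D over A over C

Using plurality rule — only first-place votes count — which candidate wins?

A

First-place votes: A 54, B 30, C 0, D 16.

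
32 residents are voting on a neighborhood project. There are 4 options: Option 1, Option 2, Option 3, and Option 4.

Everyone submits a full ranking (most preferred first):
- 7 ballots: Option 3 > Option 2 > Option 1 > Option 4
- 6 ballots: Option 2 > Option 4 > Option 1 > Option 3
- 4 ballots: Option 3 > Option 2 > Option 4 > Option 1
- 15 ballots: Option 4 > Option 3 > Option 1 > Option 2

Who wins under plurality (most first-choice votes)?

Option 4

First-place votes: Option 1 0, Option 2 6, Option 3 11, Option 4 15.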